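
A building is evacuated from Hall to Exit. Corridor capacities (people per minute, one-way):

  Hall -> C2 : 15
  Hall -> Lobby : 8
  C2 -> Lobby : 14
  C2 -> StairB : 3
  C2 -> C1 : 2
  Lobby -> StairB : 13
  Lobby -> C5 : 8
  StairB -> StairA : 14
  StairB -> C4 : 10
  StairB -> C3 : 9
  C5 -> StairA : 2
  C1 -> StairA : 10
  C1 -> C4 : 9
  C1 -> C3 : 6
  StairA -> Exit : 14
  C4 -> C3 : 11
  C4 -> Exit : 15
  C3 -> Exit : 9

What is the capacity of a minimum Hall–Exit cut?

Augment Hall→C2→StairB→StairA→Exit: bottleneck 3, flow now 3.
Augment Hall→C2→C1→StairA→Exit: bottleneck 2, flow now 5.
Augment Hall→Lobby→StairB→StairA→Exit: bottleneck 8, flow now 13.
Augment Hall→C2→Lobby→StairB→StairA→Exit: bottleneck 1, flow now 14.
Augment Hall→C2→Lobby→StairB→C4→Exit: bottleneck 4, flow now 18.
Augment Hall→C2→Lobby→C5→StairA→StairB→C4→Exit: bottleneck 2, flow now 20. (uses reverse residual edge)
No augmenting path remains; maximum flow = 20.
By max-flow min-cut, the minimum cut capacity equals the max flow.
In the residual graph, reachable from Hall: {Hall, C2, Lobby, C5}.
Min-cut edges: C2→StairB (3), C2→C1 (2), Lobby→StairB (13), C5→StairA (2); capacity 3 + 2 + 13 + 2 = 20.

20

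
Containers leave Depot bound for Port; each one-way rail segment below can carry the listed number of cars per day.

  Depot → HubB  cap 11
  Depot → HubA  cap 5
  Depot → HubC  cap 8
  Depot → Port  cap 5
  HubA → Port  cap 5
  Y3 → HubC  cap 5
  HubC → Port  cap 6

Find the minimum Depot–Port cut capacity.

16

Augment Depot→Port: bottleneck 5, flow now 5.
Augment Depot→HubA→Port: bottleneck 5, flow now 10.
Augment Depot→HubC→Port: bottleneck 6, flow now 16.
No augmenting path remains; maximum flow = 16.
By max-flow min-cut, the minimum cut capacity equals the max flow.
In the residual graph, reachable from Depot: {Depot, HubB, HubC}.
Min-cut edges: Depot→HubA (5), Depot→Port (5), HubC→Port (6); capacity 5 + 5 + 6 = 16.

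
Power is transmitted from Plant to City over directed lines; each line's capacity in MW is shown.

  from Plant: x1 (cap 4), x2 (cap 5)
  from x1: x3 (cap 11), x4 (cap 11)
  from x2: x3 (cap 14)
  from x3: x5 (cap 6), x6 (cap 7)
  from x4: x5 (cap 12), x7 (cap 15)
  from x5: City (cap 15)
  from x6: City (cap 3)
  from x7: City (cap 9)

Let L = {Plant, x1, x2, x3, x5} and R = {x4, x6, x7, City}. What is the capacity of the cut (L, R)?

Edges leaving {Plant, x1, x2, x3, x5}: x1→x4 (11), x3→x6 (7), x5→City (15).
Cut capacity = 11 + 7 + 15 = 33.

33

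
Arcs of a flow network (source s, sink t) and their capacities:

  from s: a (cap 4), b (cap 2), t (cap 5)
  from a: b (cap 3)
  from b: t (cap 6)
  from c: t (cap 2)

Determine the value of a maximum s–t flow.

10

Augment s→t: bottleneck 5, flow now 5.
Augment s→b→t: bottleneck 2, flow now 7.
Augment s→a→b→t: bottleneck 3, flow now 10.
No augmenting path remains; maximum flow = 10.
In the residual graph, reachable from s: {s, a}.
Min-cut edges: s→b (2), s→t (5), a→b (3); capacity 2 + 5 + 3 = 10.
This cut is saturated, so no flow can exceed 10.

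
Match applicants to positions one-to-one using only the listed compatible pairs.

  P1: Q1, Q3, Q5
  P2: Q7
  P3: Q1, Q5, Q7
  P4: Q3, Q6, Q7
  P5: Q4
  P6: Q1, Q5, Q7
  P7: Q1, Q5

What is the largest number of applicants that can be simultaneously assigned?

Unit-capacity flow: source→left, listed edges, right→sink; max matching = max flow.
Augmenting path P1→Q1 (+1); matched 1.
Augmenting path P2→Q7 (+1); matched 2.
Augmenting path P3→Q5 (+1); matched 3.
Augmenting path P4→Q3 (+1); matched 4.
Augmenting path P5→Q4 (+1); matched 5.
Augmenting path P6→Q1→P1→Q3→P4→Q6 (+1); matched 6.
No augmenting path remains; maximum matching = 6.
König certificate: {P1, P4, P5, Q1, Q5, Q7} is a vertex cover of size 6 (every listed pair touches it), so no matching can be larger.

6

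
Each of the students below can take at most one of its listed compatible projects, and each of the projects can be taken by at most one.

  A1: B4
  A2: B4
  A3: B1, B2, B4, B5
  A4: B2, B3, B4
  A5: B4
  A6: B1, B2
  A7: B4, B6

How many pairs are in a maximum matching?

5

Unit-capacity flow: source→left, listed edges, right→sink; max matching = max flow.
Augmenting path A1→B4 (+1); matched 1.
Augmenting path A3→B1 (+1); matched 2.
Augmenting path A4→B2 (+1); matched 3.
Augmenting path A7→B6 (+1); matched 4.
Augmenting path A6→B1→A3→B5 (+1); matched 5.
No augmenting path remains; maximum matching = 5.
König certificate: {A3, A4, A6, A7, B4} is a vertex cover of size 5 (every listed pair touches it), so no matching can be larger.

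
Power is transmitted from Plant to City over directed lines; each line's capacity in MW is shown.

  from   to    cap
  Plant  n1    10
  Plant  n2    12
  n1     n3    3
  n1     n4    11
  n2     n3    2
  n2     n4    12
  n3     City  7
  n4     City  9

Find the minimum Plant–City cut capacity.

Augment Plant→n1→n3→City: bottleneck 3, flow now 3.
Augment Plant→n1→n4→City: bottleneck 7, flow now 10.
Augment Plant→n2→n3→City: bottleneck 2, flow now 12.
Augment Plant→n2→n4→City: bottleneck 2, flow now 14.
No augmenting path remains; maximum flow = 14.
By max-flow min-cut, the minimum cut capacity equals the max flow.
In the residual graph, reachable from Plant: {Plant, n1, n2, n4}.
Min-cut edges: n1→n3 (3), n2→n3 (2), n4→City (9); capacity 3 + 2 + 9 = 14.

14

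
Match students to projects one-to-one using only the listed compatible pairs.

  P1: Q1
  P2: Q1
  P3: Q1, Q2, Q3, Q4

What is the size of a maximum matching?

Unit-capacity flow: source→left, listed edges, right→sink; max matching = max flow.
Augmenting path P1→Q1 (+1); matched 1.
Augmenting path P3→Q2 (+1); matched 2.
No augmenting path remains; maximum matching = 2.
König certificate: {P3, Q1} is a vertex cover of size 2 (every listed pair touches it), so no matching can be larger.

2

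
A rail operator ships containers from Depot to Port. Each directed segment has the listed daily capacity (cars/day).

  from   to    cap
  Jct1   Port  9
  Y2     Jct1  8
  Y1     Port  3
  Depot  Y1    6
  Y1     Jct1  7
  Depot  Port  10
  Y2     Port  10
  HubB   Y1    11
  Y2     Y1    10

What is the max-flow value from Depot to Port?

16

Augment Depot→Port: bottleneck 10, flow now 10.
Augment Depot→Y1→Port: bottleneck 3, flow now 13.
Augment Depot→Y1→Jct1→Port: bottleneck 3, flow now 16.
No augmenting path remains; maximum flow = 16.
In the residual graph, reachable from Depot: {Depot}.
Min-cut edges: Depot→Y1 (6), Depot→Port (10); capacity 6 + 10 = 16.
This cut is saturated, so no flow can exceed 16.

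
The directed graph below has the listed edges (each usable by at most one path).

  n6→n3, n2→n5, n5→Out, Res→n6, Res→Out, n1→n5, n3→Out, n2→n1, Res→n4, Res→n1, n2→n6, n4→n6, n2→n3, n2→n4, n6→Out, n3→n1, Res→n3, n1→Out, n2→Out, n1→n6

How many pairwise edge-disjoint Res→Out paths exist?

Assign every edge capacity 1; by Menger, the answer equals the max flow.
Path Res→Out (+1); total 1.
Path Res→n1→Out (+1); total 2.
Path Res→n3→Out (+1); total 3.
Path Res→n6→Out (+1); total 4.
Path Res→n4→n6→n3→n1→n5→Out (+1); total 5.
No residual Res→Out path; max flow = 5.
Certifying cut of size 5: {Res→Out, Res→n1, Res→n3, Res→n4, Res→n6}.

5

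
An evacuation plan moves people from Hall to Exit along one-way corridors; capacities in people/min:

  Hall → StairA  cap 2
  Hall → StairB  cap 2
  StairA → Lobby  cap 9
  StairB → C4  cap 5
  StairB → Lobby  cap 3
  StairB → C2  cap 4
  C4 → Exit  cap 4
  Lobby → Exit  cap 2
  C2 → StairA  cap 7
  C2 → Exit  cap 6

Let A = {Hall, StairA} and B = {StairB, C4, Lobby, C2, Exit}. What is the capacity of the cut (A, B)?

11

Edges leaving {Hall, StairA}: Hall→StairB (2), StairA→Lobby (9).
Cut capacity = 2 + 9 = 11.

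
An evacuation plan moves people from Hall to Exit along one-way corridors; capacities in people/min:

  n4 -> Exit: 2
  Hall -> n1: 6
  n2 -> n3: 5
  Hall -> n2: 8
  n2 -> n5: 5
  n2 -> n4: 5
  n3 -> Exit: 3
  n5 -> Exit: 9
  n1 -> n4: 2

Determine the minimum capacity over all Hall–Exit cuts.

Augment Hall→n1→n4→Exit: bottleneck 2, flow now 2.
Augment Hall→n2→n3→Exit: bottleneck 3, flow now 5.
Augment Hall→n2→n5→Exit: bottleneck 5, flow now 10.
No augmenting path remains; maximum flow = 10.
By max-flow min-cut, the minimum cut capacity equals the max flow.
In the residual graph, reachable from Hall: {Hall, n1}.
Min-cut edges: Hall→n2 (8), n1→n4 (2); capacity 8 + 2 = 10.

10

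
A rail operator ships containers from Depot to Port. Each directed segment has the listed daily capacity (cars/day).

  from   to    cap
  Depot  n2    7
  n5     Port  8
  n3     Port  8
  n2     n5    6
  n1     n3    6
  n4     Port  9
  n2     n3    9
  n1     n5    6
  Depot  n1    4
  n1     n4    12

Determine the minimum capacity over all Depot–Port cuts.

11

Augment Depot→n1→n3→Port: bottleneck 4, flow now 4.
Augment Depot→n2→n3→Port: bottleneck 4, flow now 8.
Augment Depot→n2→n5→Port: bottleneck 3, flow now 11.
No augmenting path remains; maximum flow = 11.
By max-flow min-cut, the minimum cut capacity equals the max flow.
In the residual graph, reachable from Depot: {Depot}.
Min-cut edges: Depot→n1 (4), Depot→n2 (7); capacity 4 + 7 = 11.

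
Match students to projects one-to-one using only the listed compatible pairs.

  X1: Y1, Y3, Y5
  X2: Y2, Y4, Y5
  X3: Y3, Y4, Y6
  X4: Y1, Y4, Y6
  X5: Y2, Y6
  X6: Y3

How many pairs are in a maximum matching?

6

Unit-capacity flow: source→left, listed edges, right→sink; max matching = max flow.
Augmenting path X1→Y1 (+1); matched 1.
Augmenting path X2→Y2 (+1); matched 2.
Augmenting path X3→Y3 (+1); matched 3.
Augmenting path X4→Y4 (+1); matched 4.
Augmenting path X5→Y6 (+1); matched 5.
Augmenting path X6→Y3→X3→Y4→X4→Y1→X1→Y5 (+1); matched 6.
No augmenting path remains; maximum matching = 6.
König certificate: {X1, X2, X3, X4, X5, X6} is a vertex cover of size 6 (every listed pair touches it), so no matching can be larger.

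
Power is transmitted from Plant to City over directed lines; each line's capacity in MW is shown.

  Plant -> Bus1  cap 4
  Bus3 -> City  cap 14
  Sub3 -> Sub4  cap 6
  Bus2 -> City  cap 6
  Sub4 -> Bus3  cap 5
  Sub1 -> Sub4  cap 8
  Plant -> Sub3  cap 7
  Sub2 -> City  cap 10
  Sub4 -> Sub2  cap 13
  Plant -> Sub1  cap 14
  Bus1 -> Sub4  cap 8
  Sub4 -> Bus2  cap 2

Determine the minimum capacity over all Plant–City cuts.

17

Augment Plant→Sub1→Sub4→Sub2→City: bottleneck 8, flow now 8.
Augment Plant→Bus1→Sub4→Sub2→City: bottleneck 2, flow now 10.
Augment Plant→Bus1→Sub4→Bus2→City: bottleneck 2, flow now 12.
Augment Plant→Sub3→Sub4→Bus3→City: bottleneck 5, flow now 17.
No augmenting path remains; maximum flow = 17.
By max-flow min-cut, the minimum cut capacity equals the max flow.
In the residual graph, reachable from Plant: {Plant, Sub1, Bus1, Sub3, Sub4, Sub2}.
Min-cut edges: Sub4→Bus2 (2), Sub4→Bus3 (5), Sub2→City (10); capacity 2 + 5 + 10 = 17.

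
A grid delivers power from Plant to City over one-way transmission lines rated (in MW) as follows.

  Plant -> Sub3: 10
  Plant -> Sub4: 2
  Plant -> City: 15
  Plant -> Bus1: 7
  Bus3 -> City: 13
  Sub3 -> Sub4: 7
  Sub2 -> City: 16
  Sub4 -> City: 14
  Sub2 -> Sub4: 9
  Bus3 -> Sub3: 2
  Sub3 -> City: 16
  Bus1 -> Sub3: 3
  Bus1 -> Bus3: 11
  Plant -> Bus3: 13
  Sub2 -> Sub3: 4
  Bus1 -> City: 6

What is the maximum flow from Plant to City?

47

Augment Plant→City: bottleneck 15, flow now 15.
Augment Plant→Bus1→City: bottleneck 6, flow now 21.
Augment Plant→Bus3→City: bottleneck 13, flow now 34.
Augment Plant→Sub3→City: bottleneck 10, flow now 44.
Augment Plant→Sub4→City: bottleneck 2, flow now 46.
Augment Plant→Bus1→Sub3→City: bottleneck 1, flow now 47.
No augmenting path remains; maximum flow = 47.
In the residual graph, reachable from Plant: {Plant}.
Min-cut edges: Plant→Bus1 (7), Plant→Bus3 (13), Plant→Sub3 (10), Plant→Sub4 (2), Plant→City (15); capacity 7 + 13 + 10 + 2 + 15 = 47.
This cut is saturated, so no flow can exceed 47.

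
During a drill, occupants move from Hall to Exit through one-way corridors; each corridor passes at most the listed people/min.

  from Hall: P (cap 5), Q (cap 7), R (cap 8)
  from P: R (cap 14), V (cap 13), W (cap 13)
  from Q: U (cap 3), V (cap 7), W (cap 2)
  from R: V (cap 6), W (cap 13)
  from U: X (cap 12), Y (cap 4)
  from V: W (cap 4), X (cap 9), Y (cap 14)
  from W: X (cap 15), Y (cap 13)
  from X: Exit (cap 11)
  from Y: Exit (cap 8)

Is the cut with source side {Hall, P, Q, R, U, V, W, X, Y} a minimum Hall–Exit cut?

Given cut capacity: 11 + 8 = 19.
Augment Hall→P→V→X→Exit: bottleneck 5, flow now 5.
Augment Hall→Q→U→X→Exit: bottleneck 3, flow now 8.
Augment Hall→Q→V→X→Exit: bottleneck 3, flow now 11.
Augment Hall→Q→V→Y→Exit: bottleneck 1, flow now 12.
Augment Hall→R→V→Y→Exit: bottleneck 6, flow now 18.
Augment Hall→R→W→Y→Exit: bottleneck 1, flow now 19.
No augmenting path remains; maximum flow = 19.
Cut capacity 19 equals the max flow, so it is a minimum cut.

Yes — it is a minimum cut (capacity 19).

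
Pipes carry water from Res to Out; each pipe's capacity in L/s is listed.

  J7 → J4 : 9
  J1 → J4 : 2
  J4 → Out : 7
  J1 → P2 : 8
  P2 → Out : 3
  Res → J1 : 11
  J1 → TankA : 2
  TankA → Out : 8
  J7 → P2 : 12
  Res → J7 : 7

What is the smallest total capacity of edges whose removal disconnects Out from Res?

Augment Res→J7→P2→Out: bottleneck 3, flow now 3.
Augment Res→J7→J4→Out: bottleneck 4, flow now 7.
Augment Res→J1→TankA→Out: bottleneck 2, flow now 9.
Augment Res→J1→J4→Out: bottleneck 2, flow now 11.
Augment Res→J1→P2→J7→J4→Out: bottleneck 1, flow now 12. (uses reverse residual edge)
No augmenting path remains; maximum flow = 12.
By max-flow min-cut, the minimum cut capacity equals the max flow.
In the residual graph, reachable from Res: {Res, J7, J1, P2, J4}.
Min-cut edges: J1→TankA (2), P2→Out (3), J4→Out (7); capacity 2 + 3 + 7 = 12.

12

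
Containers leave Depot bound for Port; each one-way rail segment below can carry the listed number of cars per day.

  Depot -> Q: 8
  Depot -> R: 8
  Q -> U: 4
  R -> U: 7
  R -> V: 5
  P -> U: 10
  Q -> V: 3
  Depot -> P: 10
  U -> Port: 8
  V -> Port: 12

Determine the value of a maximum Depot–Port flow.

16

Augment Depot→P→U→Port: bottleneck 8, flow now 8.
Augment Depot→Q→V→Port: bottleneck 3, flow now 11.
Augment Depot→R→V→Port: bottleneck 5, flow now 16.
No augmenting path remains; maximum flow = 16.
In the residual graph, reachable from Depot: {Depot, P, Q, R, U}.
Min-cut edges: Q→V (3), R→V (5), U→Port (8); capacity 3 + 5 + 8 = 16.
This cut is saturated, so no flow can exceed 16.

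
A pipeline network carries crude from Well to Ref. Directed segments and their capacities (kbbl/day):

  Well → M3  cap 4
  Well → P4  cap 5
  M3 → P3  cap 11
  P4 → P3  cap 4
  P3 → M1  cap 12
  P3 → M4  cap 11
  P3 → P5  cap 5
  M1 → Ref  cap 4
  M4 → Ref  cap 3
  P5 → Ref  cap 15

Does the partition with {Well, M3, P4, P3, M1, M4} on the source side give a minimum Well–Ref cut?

No — its capacity is 12, but the minimum cut has capacity 8.

Given cut capacity: 5 + 4 + 3 = 12.
Augment Well→M3→P3→M1→Ref: bottleneck 4, flow now 4.
Augment Well→P4→P3→M4→Ref: bottleneck 3, flow now 7.
Augment Well→P4→P3→P5→Ref: bottleneck 1, flow now 8.
No augmenting path remains; maximum flow = 8.
In the residual graph, reachable from Well: {Well, P4}.
Min-cut edges: Well→M3 (4), P4→P3 (4); capacity 4 + 4 = 8.
Cut capacity 12 exceeds the max flow 8, so it is not minimum.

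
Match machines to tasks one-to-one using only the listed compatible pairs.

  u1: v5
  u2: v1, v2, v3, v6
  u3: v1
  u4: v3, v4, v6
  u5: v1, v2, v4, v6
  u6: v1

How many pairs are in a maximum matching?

Unit-capacity flow: source→left, listed edges, right→sink; max matching = max flow.
Augmenting path u1→v5 (+1); matched 1.
Augmenting path u2→v1 (+1); matched 2.
Augmenting path u4→v3 (+1); matched 3.
Augmenting path u5→v2 (+1); matched 4.
Augmenting path u3→v1→u2→v6 (+1); matched 5.
No augmenting path remains; maximum matching = 5.
König certificate: {u1, u2, u4, u5, v1} is a vertex cover of size 5 (every listed pair touches it), so no matching can be larger.

5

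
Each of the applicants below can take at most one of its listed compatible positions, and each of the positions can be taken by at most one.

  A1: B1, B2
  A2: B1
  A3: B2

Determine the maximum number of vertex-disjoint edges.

2

Unit-capacity flow: source→left, listed edges, right→sink; max matching = max flow.
Augmenting path A1→B1 (+1); matched 1.
Augmenting path A3→B2 (+1); matched 2.
No augmenting path remains; maximum matching = 2.
König certificate: {B1, B2} is a vertex cover of size 2 (every listed pair touches it), so no matching can be larger.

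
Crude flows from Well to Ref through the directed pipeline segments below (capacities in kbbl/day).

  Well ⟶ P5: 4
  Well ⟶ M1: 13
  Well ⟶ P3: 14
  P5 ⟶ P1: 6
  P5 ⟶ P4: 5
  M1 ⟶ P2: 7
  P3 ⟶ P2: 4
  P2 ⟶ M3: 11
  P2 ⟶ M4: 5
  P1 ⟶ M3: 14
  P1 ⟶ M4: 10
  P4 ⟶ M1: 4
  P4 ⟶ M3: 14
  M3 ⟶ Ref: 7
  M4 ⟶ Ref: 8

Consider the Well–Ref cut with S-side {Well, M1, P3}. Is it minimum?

Yes — it is a minimum cut (capacity 15).

Given cut capacity: 4 + 7 + 4 = 15.
Augment Well→P5→P1→M3→Ref: bottleneck 4, flow now 4.
Augment Well→M1→P2→M3→Ref: bottleneck 3, flow now 7.
Augment Well→M1→P2→M4→Ref: bottleneck 4, flow now 11.
Augment Well→P3→P2→M4→Ref: bottleneck 1, flow now 12.
Augment Well→P3→P2→M3→P1→M4→Ref: bottleneck 3, flow now 15. (uses reverse residual edge)
No augmenting path remains; maximum flow = 15.
Cut capacity 15 equals the max flow, so it is a minimum cut.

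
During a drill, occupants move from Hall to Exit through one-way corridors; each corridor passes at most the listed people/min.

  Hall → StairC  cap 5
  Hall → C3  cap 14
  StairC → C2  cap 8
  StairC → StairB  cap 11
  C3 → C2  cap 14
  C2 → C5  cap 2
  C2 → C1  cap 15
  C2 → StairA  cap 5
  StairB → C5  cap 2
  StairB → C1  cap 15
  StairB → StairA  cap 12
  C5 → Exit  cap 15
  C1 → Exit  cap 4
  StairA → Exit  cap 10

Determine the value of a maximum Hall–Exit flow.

16

Augment Hall→StairC→C2→C5→Exit: bottleneck 2, flow now 2.
Augment Hall→StairC→C2→C1→Exit: bottleneck 3, flow now 5.
Augment Hall→C3→C2→C1→Exit: bottleneck 1, flow now 6.
Augment Hall→C3→C2→StairA→Exit: bottleneck 5, flow now 11.
Augment Hall→C3→C2→StairC→StairB→C5→Exit: bottleneck 2, flow now 13. (uses reverse residual edge)
Augment Hall→C3→C2→StairC→StairB→StairA→Exit: bottleneck 3, flow now 16. (uses reverse residual edge)
No augmenting path remains; maximum flow = 16.
In the residual graph, reachable from Hall: {Hall, C3, C2, C1}.
Min-cut edges: Hall→StairC (5), C2→C5 (2), C2→StairA (5), C1→Exit (4); capacity 5 + 2 + 5 + 4 = 16.
This cut is saturated, so no flow can exceed 16.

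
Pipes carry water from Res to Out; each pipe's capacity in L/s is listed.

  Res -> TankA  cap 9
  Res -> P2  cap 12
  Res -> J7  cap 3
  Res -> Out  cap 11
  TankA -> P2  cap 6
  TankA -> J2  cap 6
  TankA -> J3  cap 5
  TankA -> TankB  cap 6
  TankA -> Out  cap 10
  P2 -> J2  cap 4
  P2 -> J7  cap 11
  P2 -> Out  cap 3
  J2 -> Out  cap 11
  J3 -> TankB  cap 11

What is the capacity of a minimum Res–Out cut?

Augment Res→Out: bottleneck 11, flow now 11.
Augment Res→TankA→Out: bottleneck 9, flow now 20.
Augment Res→P2→Out: bottleneck 3, flow now 23.
Augment Res→P2→J2→Out: bottleneck 4, flow now 27.
No augmenting path remains; maximum flow = 27.
By max-flow min-cut, the minimum cut capacity equals the max flow.
In the residual graph, reachable from Res: {Res, P2, J7}.
Min-cut edges: Res→TankA (9), Res→Out (11), P2→J2 (4), P2→Out (3); capacity 9 + 11 + 4 + 3 = 27.

27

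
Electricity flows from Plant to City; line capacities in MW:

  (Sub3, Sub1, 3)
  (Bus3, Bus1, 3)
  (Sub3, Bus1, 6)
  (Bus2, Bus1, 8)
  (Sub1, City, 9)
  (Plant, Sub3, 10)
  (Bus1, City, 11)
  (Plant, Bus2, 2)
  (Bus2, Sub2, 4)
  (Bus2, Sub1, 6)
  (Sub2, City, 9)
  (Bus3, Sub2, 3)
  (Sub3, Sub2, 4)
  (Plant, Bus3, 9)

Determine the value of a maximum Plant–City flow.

Augment Plant→Bus2→Bus1→City: bottleneck 2, flow now 2.
Augment Plant→Sub3→Bus1→City: bottleneck 6, flow now 8.
Augment Plant→Sub3→Sub1→City: bottleneck 3, flow now 11.
Augment Plant→Sub3→Sub2→City: bottleneck 1, flow now 12.
Augment Plant→Bus3→Bus1→City: bottleneck 3, flow now 15.
Augment Plant→Bus3→Sub2→City: bottleneck 3, flow now 18.
No augmenting path remains; maximum flow = 18.
In the residual graph, reachable from Plant: {Plant, Bus3}.
Min-cut edges: Plant→Bus2 (2), Plant→Sub3 (10), Bus3→Bus1 (3), Bus3→Sub2 (3); capacity 2 + 10 + 3 + 3 = 18.
This cut is saturated, so no flow can exceed 18.

18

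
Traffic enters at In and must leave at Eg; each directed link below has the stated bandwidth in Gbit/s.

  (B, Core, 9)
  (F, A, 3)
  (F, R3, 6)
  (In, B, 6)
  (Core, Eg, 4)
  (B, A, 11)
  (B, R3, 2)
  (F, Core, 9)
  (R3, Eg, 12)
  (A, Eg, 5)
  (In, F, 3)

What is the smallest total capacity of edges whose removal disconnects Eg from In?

9

Augment In→F→R3→Eg: bottleneck 3, flow now 3.
Augment In→B→R3→Eg: bottleneck 2, flow now 5.
Augment In→B→Core→Eg: bottleneck 4, flow now 9.
No augmenting path remains; maximum flow = 9.
By max-flow min-cut, the minimum cut capacity equals the max flow.
In the residual graph, reachable from In: {In}.
Min-cut edges: In→F (3), In→B (6); capacity 3 + 6 = 9.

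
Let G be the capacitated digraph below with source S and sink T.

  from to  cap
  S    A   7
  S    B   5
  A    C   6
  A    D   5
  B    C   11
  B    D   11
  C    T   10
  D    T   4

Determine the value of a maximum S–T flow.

Augment S→A→C→T: bottleneck 6, flow now 6.
Augment S→A→D→T: bottleneck 1, flow now 7.
Augment S→B→C→T: bottleneck 4, flow now 11.
Augment S→B→D→T: bottleneck 1, flow now 12.
No augmenting path remains; maximum flow = 12.
In the residual graph, reachable from S: {S}.
Min-cut edges: S→A (7), S→B (5); capacity 7 + 5 = 12.
This cut is saturated, so no flow can exceed 12.

12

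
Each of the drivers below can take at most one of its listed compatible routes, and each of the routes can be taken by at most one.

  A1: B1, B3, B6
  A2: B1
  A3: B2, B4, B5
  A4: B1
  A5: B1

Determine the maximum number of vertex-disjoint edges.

3

Unit-capacity flow: source→left, listed edges, right→sink; max matching = max flow.
Augmenting path A1→B1 (+1); matched 1.
Augmenting path A3→B2 (+1); matched 2.
Augmenting path A2→B1→A1→B3 (+1); matched 3.
No augmenting path remains; maximum matching = 3.
König certificate: {A1, A3, B1} is a vertex cover of size 3 (every listed pair touches it), so no matching can be larger.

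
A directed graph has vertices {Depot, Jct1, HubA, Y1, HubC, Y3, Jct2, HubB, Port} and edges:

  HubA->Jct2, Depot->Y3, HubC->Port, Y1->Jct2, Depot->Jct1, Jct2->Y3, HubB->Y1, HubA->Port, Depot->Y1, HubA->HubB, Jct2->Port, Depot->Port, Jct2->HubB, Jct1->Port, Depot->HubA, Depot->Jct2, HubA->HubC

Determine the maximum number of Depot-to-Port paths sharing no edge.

4

Assign every edge capacity 1; by Menger, the answer equals the max flow.
Path Depot→Port (+1); total 1.
Path Depot→Jct1→Port (+1); total 2.
Path Depot→HubA→Port (+1); total 3.
Path Depot→Jct2→Port (+1); total 4.
No residual Depot→Port path; max flow = 4.
Certifying cut of size 4: {Depot→HubA, Depot→Jct1, Depot→Port, Jct2→Port}.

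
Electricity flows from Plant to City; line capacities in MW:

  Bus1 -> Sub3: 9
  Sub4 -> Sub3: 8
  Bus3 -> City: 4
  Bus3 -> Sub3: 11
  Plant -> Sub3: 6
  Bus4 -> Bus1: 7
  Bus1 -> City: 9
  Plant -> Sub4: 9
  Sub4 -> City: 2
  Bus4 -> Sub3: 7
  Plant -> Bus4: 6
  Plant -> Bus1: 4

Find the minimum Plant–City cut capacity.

11

Augment Plant→Sub4→City: bottleneck 2, flow now 2.
Augment Plant→Bus1→City: bottleneck 4, flow now 6.
Augment Plant→Bus4→Bus1→City: bottleneck 5, flow now 11.
No augmenting path remains; maximum flow = 11.
By max-flow min-cut, the minimum cut capacity equals the max flow.
In the residual graph, reachable from Plant: {Plant, Sub4, Bus4, Bus1, Sub3}.
Min-cut edges: Sub4→City (2), Bus1→City (9); capacity 2 + 9 = 11.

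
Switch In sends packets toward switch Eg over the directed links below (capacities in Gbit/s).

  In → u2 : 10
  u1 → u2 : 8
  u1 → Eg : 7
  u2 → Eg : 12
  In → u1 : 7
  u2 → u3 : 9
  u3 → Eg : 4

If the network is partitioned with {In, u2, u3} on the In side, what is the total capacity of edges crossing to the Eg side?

Edges leaving {In, u2, u3}: In→u1 (7), u2→Eg (12), u3→Eg (4).
Cut capacity = 7 + 12 + 4 = 23.

23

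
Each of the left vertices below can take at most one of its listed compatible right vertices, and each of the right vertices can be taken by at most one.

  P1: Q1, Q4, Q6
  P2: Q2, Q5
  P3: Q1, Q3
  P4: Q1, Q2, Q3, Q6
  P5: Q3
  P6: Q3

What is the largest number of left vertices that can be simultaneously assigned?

Unit-capacity flow: source→left, listed edges, right→sink; max matching = max flow.
Augmenting path P1→Q1 (+1); matched 1.
Augmenting path P2→Q2 (+1); matched 2.
Augmenting path P3→Q3 (+1); matched 3.
Augmenting path P4→Q6 (+1); matched 4.
Augmenting path P5→Q3→P3→Q1→P1→Q4 (+1); matched 5.
No augmenting path remains; maximum matching = 5.
König certificate: {P1, P2, P3, P4, Q3} is a vertex cover of size 5 (every listed pair touches it), so no matching can be larger.

5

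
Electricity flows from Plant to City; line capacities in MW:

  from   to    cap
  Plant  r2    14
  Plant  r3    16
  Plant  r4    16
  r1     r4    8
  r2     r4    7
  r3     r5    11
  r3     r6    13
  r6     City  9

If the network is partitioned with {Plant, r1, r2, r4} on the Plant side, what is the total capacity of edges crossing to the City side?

16

Edges leaving {Plant, r1, r2, r4}: Plant→r3 (16).
Cut capacity = 16 = 16.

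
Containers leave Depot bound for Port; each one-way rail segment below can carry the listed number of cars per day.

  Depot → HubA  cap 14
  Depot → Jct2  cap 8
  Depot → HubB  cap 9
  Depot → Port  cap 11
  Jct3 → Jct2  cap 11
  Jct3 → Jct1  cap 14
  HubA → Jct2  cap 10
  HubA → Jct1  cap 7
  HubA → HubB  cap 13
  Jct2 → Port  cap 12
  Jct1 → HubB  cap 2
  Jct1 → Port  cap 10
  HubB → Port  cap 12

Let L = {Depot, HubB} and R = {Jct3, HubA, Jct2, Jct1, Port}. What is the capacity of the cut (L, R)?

Edges leaving {Depot, HubB}: Depot→HubA (14), Depot→Jct2 (8), Depot→Port (11), HubB→Port (12).
Cut capacity = 14 + 8 + 11 + 12 = 45.

45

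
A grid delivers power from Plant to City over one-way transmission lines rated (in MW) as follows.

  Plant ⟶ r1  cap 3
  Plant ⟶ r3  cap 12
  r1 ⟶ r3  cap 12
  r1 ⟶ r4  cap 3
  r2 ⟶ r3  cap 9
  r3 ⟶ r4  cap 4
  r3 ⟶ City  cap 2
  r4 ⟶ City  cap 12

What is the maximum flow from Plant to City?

Augment Plant→r3→City: bottleneck 2, flow now 2.
Augment Plant→r1→r4→City: bottleneck 3, flow now 5.
Augment Plant→r3→r4→City: bottleneck 4, flow now 9.
No augmenting path remains; maximum flow = 9.
In the residual graph, reachable from Plant: {Plant, r3}.
Min-cut edges: Plant→r1 (3), r3→r4 (4), r3→City (2); capacity 3 + 4 + 2 = 9.
This cut is saturated, so no flow can exceed 9.

9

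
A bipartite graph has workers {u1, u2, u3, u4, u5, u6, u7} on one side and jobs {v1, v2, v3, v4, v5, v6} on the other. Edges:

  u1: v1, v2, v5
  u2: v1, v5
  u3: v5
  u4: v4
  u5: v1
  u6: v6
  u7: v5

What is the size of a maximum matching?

5

Unit-capacity flow: source→left, listed edges, right→sink; max matching = max flow.
Augmenting path u1→v1 (+1); matched 1.
Augmenting path u2→v5 (+1); matched 2.
Augmenting path u4→v4 (+1); matched 3.
Augmenting path u6→v6 (+1); matched 4.
Augmenting path u5→v1→u1→v2 (+1); matched 5.
No augmenting path remains; maximum matching = 5.
König certificate: {u1, u4, u6, v1, v5} is a vertex cover of size 5 (every listed pair touches it), so no matching can be larger.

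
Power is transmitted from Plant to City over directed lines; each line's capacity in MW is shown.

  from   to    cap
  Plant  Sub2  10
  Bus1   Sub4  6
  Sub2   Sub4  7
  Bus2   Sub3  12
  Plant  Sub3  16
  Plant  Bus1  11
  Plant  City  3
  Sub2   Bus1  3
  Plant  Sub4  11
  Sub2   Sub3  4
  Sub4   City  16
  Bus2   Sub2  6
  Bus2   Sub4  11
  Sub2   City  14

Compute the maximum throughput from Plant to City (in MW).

Augment Plant→City: bottleneck 3, flow now 3.
Augment Plant→Sub2→City: bottleneck 10, flow now 13.
Augment Plant→Sub4→City: bottleneck 11, flow now 24.
Augment Plant→Bus1→Sub4→City: bottleneck 5, flow now 29.
No augmenting path remains; maximum flow = 29.
In the residual graph, reachable from Plant: {Plant, Bus1, Sub4, Sub3}.
Min-cut edges: Plant→Sub2 (10), Plant→City (3), Sub4→City (16); capacity 10 + 3 + 16 = 29.
This cut is saturated, so no flow can exceed 29.

29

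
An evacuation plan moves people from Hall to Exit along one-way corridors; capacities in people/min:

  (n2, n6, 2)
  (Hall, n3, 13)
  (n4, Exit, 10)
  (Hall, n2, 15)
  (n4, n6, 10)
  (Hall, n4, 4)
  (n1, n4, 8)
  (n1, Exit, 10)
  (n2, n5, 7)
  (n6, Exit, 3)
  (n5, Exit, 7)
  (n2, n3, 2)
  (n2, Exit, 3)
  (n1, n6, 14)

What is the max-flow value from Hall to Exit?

Augment Hall→n2→Exit: bottleneck 3, flow now 3.
Augment Hall→n4→Exit: bottleneck 4, flow now 7.
Augment Hall→n2→n5→Exit: bottleneck 7, flow now 14.
Augment Hall→n2→n6→Exit: bottleneck 2, flow now 16.
No augmenting path remains; maximum flow = 16.
In the residual graph, reachable from Hall: {Hall, n2, n3}.
Min-cut edges: Hall→n4 (4), n2→n5 (7), n2→n6 (2), n2→Exit (3); capacity 4 + 7 + 2 + 3 = 16.
This cut is saturated, so no flow can exceed 16.

16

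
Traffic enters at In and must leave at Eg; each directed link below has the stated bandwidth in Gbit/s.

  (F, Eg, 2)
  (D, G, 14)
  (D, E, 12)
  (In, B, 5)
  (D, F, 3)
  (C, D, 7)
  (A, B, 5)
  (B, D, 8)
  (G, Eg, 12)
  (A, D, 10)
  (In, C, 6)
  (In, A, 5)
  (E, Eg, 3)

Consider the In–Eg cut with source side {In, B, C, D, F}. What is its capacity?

33

Edges leaving {In, B, C, D, F}: In→A (5), D→E (12), D→G (14), F→Eg (2).
Cut capacity = 5 + 12 + 14 + 2 = 33.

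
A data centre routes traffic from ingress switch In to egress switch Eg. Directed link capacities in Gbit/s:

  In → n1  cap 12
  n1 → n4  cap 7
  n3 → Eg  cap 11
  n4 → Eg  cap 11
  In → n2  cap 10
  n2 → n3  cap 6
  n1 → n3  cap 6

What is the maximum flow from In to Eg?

18

Augment In→n1→n3→Eg: bottleneck 6, flow now 6.
Augment In→n1→n4→Eg: bottleneck 6, flow now 12.
Augment In→n2→n3→Eg: bottleneck 5, flow now 17.
Augment In→n2→n3→n1→n4→Eg: bottleneck 1, flow now 18. (uses reverse residual edge)
No augmenting path remains; maximum flow = 18.
In the residual graph, reachable from In: {In, n2}.
Min-cut edges: In→n1 (12), n2→n3 (6); capacity 12 + 6 = 18.
This cut is saturated, so no flow can exceed 18.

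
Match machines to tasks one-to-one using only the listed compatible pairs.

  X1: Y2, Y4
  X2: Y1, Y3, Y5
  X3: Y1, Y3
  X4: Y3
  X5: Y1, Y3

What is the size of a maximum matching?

Unit-capacity flow: source→left, listed edges, right→sink; max matching = max flow.
Augmenting path X1→Y2 (+1); matched 1.
Augmenting path X2→Y1 (+1); matched 2.
Augmenting path X3→Y3 (+1); matched 3.
Augmenting path X5→Y1→X2→Y5 (+1); matched 4.
No augmenting path remains; maximum matching = 4.
König certificate: {X1, X2, Y1, Y3} is a vertex cover of size 4 (every listed pair touches it), so no matching can be larger.

4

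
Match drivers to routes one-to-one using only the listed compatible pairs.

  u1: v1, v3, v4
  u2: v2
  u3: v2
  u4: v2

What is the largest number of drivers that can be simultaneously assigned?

Unit-capacity flow: source→left, listed edges, right→sink; max matching = max flow.
Augmenting path u1→v1 (+1); matched 1.
Augmenting path u2→v2 (+1); matched 2.
No augmenting path remains; maximum matching = 2.
König certificate: {u1, v2} is a vertex cover of size 2 (every listed pair touches it), so no matching can be larger.

2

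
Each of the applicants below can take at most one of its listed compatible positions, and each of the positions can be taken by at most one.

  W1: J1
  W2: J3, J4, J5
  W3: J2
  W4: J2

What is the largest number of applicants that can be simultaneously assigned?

Unit-capacity flow: source→left, listed edges, right→sink; max matching = max flow.
Augmenting path W1→J1 (+1); matched 1.
Augmenting path W2→J3 (+1); matched 2.
Augmenting path W3→J2 (+1); matched 3.
No augmenting path remains; maximum matching = 3.
König certificate: {W1, W2, J2} is a vertex cover of size 3 (every listed pair touches it), so no matching can be larger.

3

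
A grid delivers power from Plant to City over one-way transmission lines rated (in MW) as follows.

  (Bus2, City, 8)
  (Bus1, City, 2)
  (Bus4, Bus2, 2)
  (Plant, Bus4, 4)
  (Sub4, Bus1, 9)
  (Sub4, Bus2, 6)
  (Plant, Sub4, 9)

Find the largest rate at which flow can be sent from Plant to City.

10

Augment Plant→Sub4→Bus1→City: bottleneck 2, flow now 2.
Augment Plant→Sub4→Bus2→City: bottleneck 6, flow now 8.
Augment Plant→Bus4→Bus2→City: bottleneck 2, flow now 10.
No augmenting path remains; maximum flow = 10.
In the residual graph, reachable from Plant: {Plant, Sub4, Bus4, Bus1}.
Min-cut edges: Sub4→Bus2 (6), Bus4→Bus2 (2), Bus1→City (2); capacity 6 + 2 + 2 = 10.
This cut is saturated, so no flow can exceed 10.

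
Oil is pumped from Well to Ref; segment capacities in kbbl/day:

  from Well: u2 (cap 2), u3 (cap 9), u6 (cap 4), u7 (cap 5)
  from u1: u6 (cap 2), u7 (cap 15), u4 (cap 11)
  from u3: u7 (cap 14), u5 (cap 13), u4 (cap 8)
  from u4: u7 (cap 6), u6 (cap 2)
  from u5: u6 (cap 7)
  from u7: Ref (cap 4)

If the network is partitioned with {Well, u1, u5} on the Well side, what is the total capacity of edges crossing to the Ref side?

55

Edges leaving {Well, u1, u5}: Well→u2 (2), Well→u3 (9), Well→u6 (4), Well→u7 (5), u1→u4 (11), u1→u6 (2), u1→u7 (15), u5→u6 (7).
Cut capacity = 2 + 9 + 4 + 5 + 11 + 2 + 15 + 7 = 55.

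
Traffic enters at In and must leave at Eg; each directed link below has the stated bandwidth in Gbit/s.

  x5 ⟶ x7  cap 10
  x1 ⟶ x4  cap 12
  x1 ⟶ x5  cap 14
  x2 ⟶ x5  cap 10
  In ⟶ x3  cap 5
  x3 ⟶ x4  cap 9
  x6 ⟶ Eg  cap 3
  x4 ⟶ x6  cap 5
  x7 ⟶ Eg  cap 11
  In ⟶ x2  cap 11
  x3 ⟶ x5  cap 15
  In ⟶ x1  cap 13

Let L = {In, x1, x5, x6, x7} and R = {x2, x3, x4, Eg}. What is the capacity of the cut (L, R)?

Edges leaving {In, x1, x5, x6, x7}: In→x2 (11), In→x3 (5), x1→x4 (12), x6→Eg (3), x7→Eg (11).
Cut capacity = 11 + 5 + 12 + 3 + 11 = 42.

42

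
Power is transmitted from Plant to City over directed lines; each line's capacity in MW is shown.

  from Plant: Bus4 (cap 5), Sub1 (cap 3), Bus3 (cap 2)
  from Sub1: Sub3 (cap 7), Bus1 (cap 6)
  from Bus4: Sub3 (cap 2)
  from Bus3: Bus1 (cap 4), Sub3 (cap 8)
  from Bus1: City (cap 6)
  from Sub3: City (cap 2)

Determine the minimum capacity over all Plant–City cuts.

7

Augment Plant→Sub1→Bus1→City: bottleneck 3, flow now 3.
Augment Plant→Bus4→Sub3→City: bottleneck 2, flow now 5.
Augment Plant→Bus3→Bus1→City: bottleneck 2, flow now 7.
No augmenting path remains; maximum flow = 7.
By max-flow min-cut, the minimum cut capacity equals the max flow.
In the residual graph, reachable from Plant: {Plant, Bus4}.
Min-cut edges: Plant→Sub1 (3), Plant→Bus3 (2), Bus4→Sub3 (2); capacity 3 + 2 + 2 = 7.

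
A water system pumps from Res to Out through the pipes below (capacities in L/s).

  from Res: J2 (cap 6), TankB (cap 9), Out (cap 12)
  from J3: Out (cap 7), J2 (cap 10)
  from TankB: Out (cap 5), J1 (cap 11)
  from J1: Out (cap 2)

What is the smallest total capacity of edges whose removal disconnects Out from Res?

Augment Res→Out: bottleneck 12, flow now 12.
Augment Res→TankB→Out: bottleneck 5, flow now 17.
Augment Res→TankB→J1→Out: bottleneck 2, flow now 19.
No augmenting path remains; maximum flow = 19.
By max-flow min-cut, the minimum cut capacity equals the max flow.
In the residual graph, reachable from Res: {Res, TankB, J2, J1}.
Min-cut edges: Res→Out (12), TankB→Out (5), J1→Out (2); capacity 12 + 5 + 2 = 19.

19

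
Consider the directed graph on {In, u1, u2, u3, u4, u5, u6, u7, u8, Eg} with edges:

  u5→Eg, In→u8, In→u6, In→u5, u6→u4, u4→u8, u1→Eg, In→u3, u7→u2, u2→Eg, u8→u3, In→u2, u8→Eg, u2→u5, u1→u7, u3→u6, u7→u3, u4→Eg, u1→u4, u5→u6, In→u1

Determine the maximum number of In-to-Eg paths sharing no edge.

Assign every edge capacity 1; by Menger, the answer equals the max flow.
Path In→u1→Eg (+1); total 1.
Path In→u2→Eg (+1); total 2.
Path In→u5→Eg (+1); total 3.
Path In→u8→Eg (+1); total 4.
Path In→u6→u4→Eg (+1); total 5.
No residual In→Eg path; max flow = 5.
Certifying cut of size 5: {In→u1, In→u2, In→u5, In→u8, u6→u4}.

5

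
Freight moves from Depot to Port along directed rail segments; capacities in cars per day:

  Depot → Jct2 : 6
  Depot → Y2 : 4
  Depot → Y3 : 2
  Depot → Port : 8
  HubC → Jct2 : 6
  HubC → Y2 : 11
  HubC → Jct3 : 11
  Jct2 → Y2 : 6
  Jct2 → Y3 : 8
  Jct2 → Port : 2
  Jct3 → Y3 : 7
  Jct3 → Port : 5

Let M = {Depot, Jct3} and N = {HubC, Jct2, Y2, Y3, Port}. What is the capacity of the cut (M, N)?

32

Edges leaving {Depot, Jct3}: Depot→Jct2 (6), Depot→Y2 (4), Depot→Y3 (2), Depot→Port (8), Jct3→Y3 (7), Jct3→Port (5).
Cut capacity = 6 + 4 + 2 + 8 + 7 + 5 = 32.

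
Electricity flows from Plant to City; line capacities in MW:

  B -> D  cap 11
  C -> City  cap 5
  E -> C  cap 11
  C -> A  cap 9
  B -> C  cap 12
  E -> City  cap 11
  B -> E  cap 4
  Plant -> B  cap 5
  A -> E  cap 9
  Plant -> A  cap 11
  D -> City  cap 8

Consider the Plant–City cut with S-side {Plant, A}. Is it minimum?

Yes — it is a minimum cut (capacity 14).

Given cut capacity: 5 + 9 = 14.
Augment Plant→A→E→City: bottleneck 9, flow now 9.
Augment Plant→B→C→City: bottleneck 5, flow now 14.
No augmenting path remains; maximum flow = 14.
Cut capacity 14 equals the max flow, so it is a minimum cut.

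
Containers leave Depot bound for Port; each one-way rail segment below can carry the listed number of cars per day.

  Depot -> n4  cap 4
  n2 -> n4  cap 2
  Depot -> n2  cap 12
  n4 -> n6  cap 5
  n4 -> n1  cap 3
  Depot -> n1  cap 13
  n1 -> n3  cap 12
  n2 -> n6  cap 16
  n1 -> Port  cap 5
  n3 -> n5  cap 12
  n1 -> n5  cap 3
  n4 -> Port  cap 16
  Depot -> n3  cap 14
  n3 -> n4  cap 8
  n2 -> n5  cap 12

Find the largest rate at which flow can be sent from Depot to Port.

Augment Depot→n1→Port: bottleneck 5, flow now 5.
Augment Depot→n4→Port: bottleneck 4, flow now 9.
Augment Depot→n2→n4→Port: bottleneck 2, flow now 11.
Augment Depot→n3→n4→Port: bottleneck 8, flow now 19.
No augmenting path remains; maximum flow = 19.
In the residual graph, reachable from Depot: {Depot, n1, n2, n3, n5, n6}.
Min-cut edges: Depot→n4 (4), n1→Port (5), n2→n4 (2), n3→n4 (8); capacity 4 + 5 + 2 + 8 = 19.
This cut is saturated, so no flow can exceed 19.

19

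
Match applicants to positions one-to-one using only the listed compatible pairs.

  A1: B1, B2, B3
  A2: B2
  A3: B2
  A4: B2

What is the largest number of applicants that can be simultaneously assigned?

2

Unit-capacity flow: source→left, listed edges, right→sink; max matching = max flow.
Augmenting path A1→B1 (+1); matched 1.
Augmenting path A2→B2 (+1); matched 2.
No augmenting path remains; maximum matching = 2.
König certificate: {A1, B2} is a vertex cover of size 2 (every listed pair touches it), so no matching can be larger.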